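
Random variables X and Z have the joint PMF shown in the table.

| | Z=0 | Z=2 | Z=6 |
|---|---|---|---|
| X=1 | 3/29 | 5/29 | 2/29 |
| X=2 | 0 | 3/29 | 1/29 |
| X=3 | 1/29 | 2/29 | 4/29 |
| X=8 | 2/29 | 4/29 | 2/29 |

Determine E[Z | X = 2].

3

P(X = 2) = 4/29.
Σ Z·P over the event = 2·(3/29) + 6·(1/29) = 12/29.
E[Z | X = 2] = (12/29) / (4/29) = 3.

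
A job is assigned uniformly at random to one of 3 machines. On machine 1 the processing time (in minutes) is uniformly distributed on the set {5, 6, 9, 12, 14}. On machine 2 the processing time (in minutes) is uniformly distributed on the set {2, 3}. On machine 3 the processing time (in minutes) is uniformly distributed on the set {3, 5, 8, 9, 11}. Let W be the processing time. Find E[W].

E[W | machine 1] = (5+6+9+12+14)/5 = 46/5.
E[W | machine 2] = (2+3)/2 = 5/2.
E[W | machine 3] = (3+5+8+9+11)/5 = 36/5.
By the law of total expectation,
E[W] = (1/3)·(46/5) + (1/3)·(5/2) + (1/3)·(36/5) = 63/10.

63/10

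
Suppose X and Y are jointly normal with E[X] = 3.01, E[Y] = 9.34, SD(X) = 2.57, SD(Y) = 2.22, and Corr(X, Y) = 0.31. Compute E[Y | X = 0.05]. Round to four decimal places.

E[Y | X=x] = μ_Y + ρ(σ_Y/σ_X)(x − μ_X) for jointly normal variables.
E[Y | X=0.05] = 9.34 + (0.31)·(2.22/2.57)·(0.05 − (3.01)) = 9.34 + (0.26778)·(-2.96) = 8.5474.

8.5474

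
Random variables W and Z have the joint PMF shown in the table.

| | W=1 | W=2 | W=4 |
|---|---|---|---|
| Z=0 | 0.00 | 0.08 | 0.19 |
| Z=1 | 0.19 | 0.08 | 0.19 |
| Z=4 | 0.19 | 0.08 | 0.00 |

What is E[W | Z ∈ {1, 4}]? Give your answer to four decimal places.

2.0000

P(Z ∈ {1, 4}) = 0.73.
Σ W·P over the event = 1·(0.19) + 1·(0.19) + 2·(0.08) + 2·(0.08) + 4·(0.19) = 1.46.
E[W | Z ∈ {1, 4}] = (1.46) / (0.73) = 2.0000.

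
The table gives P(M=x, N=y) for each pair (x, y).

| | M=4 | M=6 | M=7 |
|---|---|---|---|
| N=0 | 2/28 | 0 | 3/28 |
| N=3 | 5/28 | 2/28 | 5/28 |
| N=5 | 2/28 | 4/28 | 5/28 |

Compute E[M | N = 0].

29/5

P(N = 0) = 5/28.
Σ M·P over the event = 4·(2/28) + 7·(3/28) = 29/28.
E[M | N = 0] = (29/28) / (5/28) = 29/5.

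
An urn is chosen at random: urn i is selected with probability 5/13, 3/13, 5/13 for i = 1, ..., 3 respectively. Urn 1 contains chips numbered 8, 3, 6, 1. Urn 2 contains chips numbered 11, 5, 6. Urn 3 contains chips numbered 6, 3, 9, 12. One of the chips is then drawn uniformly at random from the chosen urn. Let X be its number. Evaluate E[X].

E[X | urn 1] = (8+3+6+1)/4 = 9/2.
E[X | urn 2] = (11+5+6)/3 = 22/3.
E[X | urn 3] = (6+3+9+12)/4 = 15/2.
By the law of total expectation,
E[X] = (5/13)·(9/2) + (3/13)·(22/3) + (5/13)·(15/2) = 82/13.

82/13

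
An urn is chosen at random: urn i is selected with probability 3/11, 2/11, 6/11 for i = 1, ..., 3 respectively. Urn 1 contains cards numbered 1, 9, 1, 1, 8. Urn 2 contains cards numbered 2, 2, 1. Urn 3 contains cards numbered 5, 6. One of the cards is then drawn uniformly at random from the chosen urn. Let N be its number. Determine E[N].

E[N | urn 1] = (1+9+1+1+8)/5 = 4.
E[N | urn 2] = (2+2+1)/3 = 5/3.
E[N | urn 3] = (5+6)/2 = 11/2.
E[N] = (3/11)·(4) + (2/11)·(5/3) + (6/11)·(11/2) = 145/33.

145/33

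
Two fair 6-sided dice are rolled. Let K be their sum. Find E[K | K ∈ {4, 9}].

48/7

P(K ∈ {4, 9}) = 7/36.
Σ over the event: 4·1/12 + 9·1/9 = 4/3.
E[K | K ∈ {4, 9}] = (4/3) / (7/36) = 48/7.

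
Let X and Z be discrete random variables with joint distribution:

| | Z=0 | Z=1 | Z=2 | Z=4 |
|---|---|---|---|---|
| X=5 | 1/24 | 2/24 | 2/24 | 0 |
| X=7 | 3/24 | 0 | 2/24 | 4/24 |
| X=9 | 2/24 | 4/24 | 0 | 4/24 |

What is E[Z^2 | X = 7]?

P(X = 7) = 3/8.
Σ Z^2·P over the event = 0·(3/24) + 4·(2/24) + 16·(4/24) = 3.
E[Z^2 | X = 7] = (3) / (3/8) = 8.

8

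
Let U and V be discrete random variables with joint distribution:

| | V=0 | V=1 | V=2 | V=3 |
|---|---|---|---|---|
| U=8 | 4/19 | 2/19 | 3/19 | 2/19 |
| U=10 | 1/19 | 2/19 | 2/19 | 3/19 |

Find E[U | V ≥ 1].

9

P(V ≥ 1) = 14/19.
Σ U·P over the event = 8·(2/19) + 8·(3/19) + 8·(2/19) + 10·(2/19) + 10·(2/19) + 10·(3/19) = 126/19.
E[U | V ≥ 1] = (126/19) / (14/19) = 9.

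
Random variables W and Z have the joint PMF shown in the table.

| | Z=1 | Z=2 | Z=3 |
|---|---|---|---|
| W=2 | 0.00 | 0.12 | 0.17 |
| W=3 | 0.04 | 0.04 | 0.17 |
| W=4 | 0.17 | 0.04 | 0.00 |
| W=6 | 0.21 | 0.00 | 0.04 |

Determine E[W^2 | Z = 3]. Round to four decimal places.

P(Z = 3) = 0.38.
Σ W^2·P over the event = 4·(0.17) + 9·(0.17) + 36·(0.04) = 3.65.
E[W^2 | Z = 3] = (3.65) / (0.38) = 9.6053.

9.6053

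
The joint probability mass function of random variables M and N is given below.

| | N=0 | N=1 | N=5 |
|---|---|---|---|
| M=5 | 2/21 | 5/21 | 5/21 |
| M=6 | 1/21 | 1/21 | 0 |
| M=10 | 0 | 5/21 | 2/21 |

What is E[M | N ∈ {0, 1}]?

P(N ∈ {0, 1}) = 2/3.
Σ M·P over the event = 5·(2/21) + 5·(5/21) + 6·(1/21) + 6·(1/21) + 10·(5/21) = 97/21.
E[M | N ∈ {0, 1}] = (97/21) / (2/3) = 97/14.

97/14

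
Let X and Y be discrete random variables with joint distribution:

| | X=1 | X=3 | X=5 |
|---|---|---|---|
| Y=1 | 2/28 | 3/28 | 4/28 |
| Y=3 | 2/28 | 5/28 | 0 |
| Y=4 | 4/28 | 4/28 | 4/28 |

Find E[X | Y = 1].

31/9

P(Y = 1) = 9/28.
Σ X·P over the event = 1·(2/28) + 3·(3/28) + 5·(4/28) = 31/28.
E[X | Y = 1] = (31/28) / (9/28) = 31/9.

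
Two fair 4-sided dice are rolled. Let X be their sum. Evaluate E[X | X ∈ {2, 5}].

P(X ∈ {2, 5}) = 5/16.
Σ over the event: 2·1/16 + 5·1/4 = 11/8.
E[X | X ∈ {2, 5}] = (11/8) / (5/16) = 22/5.

22/5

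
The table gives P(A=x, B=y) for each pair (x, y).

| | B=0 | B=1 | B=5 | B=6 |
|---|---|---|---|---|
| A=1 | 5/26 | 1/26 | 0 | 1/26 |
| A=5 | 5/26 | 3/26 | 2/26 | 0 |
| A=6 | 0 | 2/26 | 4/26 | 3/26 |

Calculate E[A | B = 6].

P(B = 6) = 2/13.
Σ A·P over the event = 1·(1/26) + 6·(3/26) = 19/26.
E[A | B = 6] = (19/26) / (2/13) = 19/4.

19/4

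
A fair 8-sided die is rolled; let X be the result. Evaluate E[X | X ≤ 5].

Given X ≤ 5, X is equally likely to be any of {1, 2, 3, 4, 5}.
E[X | X ≤ 5] = (1 + 2 + 3 + 4 + 5) / 5 = 3.

3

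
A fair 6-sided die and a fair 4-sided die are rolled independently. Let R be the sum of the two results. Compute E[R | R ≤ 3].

8/3

P(R ≤ 3) = 1/8.
Σ over the event: 2·1/24 + 3·1/12 = 1/3.
E[R | R ≤ 3] = (1/3) / (1/8) = 8/3.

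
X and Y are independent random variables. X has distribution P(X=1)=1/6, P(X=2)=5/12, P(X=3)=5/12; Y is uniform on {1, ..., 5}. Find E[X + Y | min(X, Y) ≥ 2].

P(min(X, Y) ≥ 2) = 2/3.
Summing (X+Y)·P(x,y) over outcomes with min(X, Y) ≥ 2 gives 4.
E[X + Y | min(X, Y) ≥ 2] = (4) / (2/3) = 6.

6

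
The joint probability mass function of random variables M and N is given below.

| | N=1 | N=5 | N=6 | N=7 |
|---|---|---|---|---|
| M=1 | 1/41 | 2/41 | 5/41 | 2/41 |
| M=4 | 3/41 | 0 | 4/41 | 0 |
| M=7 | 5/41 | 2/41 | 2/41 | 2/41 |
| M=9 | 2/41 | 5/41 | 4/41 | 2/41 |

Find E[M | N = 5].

P(N = 5) = 9/41.
Σ M·P over the event = 1·(2/41) + 7·(2/41) + 9·(5/41) = 61/41.
E[M | N = 5] = (61/41) / (9/41) = 61/9.

61/9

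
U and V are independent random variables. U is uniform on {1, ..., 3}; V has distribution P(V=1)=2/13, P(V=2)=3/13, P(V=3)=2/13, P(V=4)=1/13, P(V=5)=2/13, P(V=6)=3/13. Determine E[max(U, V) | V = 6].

6

P(V = 6) = 3/13.
Summing max(U,V)·P(x,y) over outcomes with V = 6 gives 18/13.
E[max(U, V) | V = 6] = (18/13) / (3/13) = 6.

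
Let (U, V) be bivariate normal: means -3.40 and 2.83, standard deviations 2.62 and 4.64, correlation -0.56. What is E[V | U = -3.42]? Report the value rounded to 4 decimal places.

2.8498

E[V | U=x] = μ_V + ρ(σ_V/σ_U)(x − μ_U) for jointly normal variables.
E[V | U=-3.42] = 2.83 + (-0.56)·(4.64/2.62)·(-3.42 − (-3.40)) = 2.83 + (-0.99176)·(-0.02) = 2.8498.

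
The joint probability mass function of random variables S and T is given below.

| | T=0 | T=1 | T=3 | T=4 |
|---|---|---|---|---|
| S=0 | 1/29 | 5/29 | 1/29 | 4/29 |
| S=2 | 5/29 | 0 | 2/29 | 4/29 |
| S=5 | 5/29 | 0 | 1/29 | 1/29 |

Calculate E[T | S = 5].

1

P(S = 5) = 7/29.
Summing T·P(S=x,T=y) over the conditioning event gives 7/29.
E[T | S = 5] = (7/29) / (7/29) = 1.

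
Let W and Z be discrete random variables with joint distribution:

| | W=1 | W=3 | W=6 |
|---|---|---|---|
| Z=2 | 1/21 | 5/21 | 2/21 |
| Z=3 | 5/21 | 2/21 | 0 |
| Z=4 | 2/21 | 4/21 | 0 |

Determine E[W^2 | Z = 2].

P(Z = 2) = 8/21.
Σ W^2·P over the event = 1·(1/21) + 9·(5/21) + 36·(2/21) = 118/21.
E[W^2 | Z = 2] = (118/21) / (8/21) = 59/4.

59/4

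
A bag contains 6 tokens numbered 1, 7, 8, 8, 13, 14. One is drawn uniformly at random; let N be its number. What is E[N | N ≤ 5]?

1

P(N ≤ 5) = 1/6.
Σ over the event: 1·1/6 = 1/6.
E[N | N ≤ 5] = (1/6) / (1/6) = 1.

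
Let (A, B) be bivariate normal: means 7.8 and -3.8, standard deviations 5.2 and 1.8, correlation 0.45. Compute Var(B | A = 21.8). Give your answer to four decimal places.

2.5839

The conditional variance in a bivariate normal is σ_B²(1 − ρ²), independent of x.
Var(B | A=21.8) = (1.8)²·(1 − (0.45)²) = 3.24·0.7975 = 2.5839.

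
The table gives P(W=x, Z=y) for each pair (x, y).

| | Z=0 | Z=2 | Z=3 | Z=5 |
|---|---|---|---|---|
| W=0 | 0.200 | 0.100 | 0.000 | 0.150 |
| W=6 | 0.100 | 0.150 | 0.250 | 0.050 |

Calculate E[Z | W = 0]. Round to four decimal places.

P(W = 0) = 0.450.
Σ Z·P over the event = 0·(0.200) + 2·(0.100) + 5·(0.150) = 0.950.
E[Z | W = 0] = (0.950) / (0.450) = 2.1111.

2.1111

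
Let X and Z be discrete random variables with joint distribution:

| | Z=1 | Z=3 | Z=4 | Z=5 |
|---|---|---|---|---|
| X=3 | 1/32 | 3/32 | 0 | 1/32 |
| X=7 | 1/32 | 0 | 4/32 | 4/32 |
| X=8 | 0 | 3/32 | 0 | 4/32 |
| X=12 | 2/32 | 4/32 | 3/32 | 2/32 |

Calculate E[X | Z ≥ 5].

87/11

P(Z ≥ 5) = 11/32.
Σ X·P over the event = 3·(1/32) + 7·(4/32) + 8·(4/32) + 12·(2/32) = 87/32.
E[X | Z ≥ 5] = (87/32) / (11/32) = 87/11.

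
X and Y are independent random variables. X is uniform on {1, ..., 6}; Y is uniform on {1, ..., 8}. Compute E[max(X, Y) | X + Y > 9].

103/15

P(X + Y > 9) = 5/16.
Summing max(X,Y)·P(x,y) over outcomes with X + Y > 9 gives 103/48.
E[max(X, Y) | X + Y > 9] = (103/48) / (5/16) = 103/15.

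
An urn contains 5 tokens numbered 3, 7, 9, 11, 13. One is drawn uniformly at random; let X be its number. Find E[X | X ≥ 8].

11

P(X ≥ 8) = 3/5.
Σ over the event: 9·1/5 + 11·1/5 + 13·1/5 = 33/5.
E[X | X ≥ 8] = (33/5) / (3/5) = 11.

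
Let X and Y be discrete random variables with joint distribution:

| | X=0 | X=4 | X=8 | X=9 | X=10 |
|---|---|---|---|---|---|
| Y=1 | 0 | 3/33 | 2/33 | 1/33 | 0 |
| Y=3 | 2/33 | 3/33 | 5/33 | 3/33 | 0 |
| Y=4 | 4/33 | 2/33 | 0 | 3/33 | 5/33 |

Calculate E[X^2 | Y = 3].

P(Y = 3) = 13/33.
Σ X^2·P over the event = 0·(2/33) + 16·(3/33) + 64·(5/33) + 81·(3/33) = 611/33.
E[X^2 | Y = 3] = (611/33) / (13/33) = 47.

47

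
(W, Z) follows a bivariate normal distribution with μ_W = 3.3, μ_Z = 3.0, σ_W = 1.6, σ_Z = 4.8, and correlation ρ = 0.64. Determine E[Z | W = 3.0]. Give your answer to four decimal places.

2.4240

The regression of Z on W has slope ρ·σ_Z/σ_W and passes through (μ_W, μ_Z).
E[Z | W=3.0] = 3.0 + (0.64)·(4.8/1.6)·(3.0 − (3.3)) = 3.0 + (1.92)·(-0.3) = 2.4240.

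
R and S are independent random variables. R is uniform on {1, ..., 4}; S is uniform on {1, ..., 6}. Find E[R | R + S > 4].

P(R + S > 4) = 3/4.
Summing R·P(x,y) over outcomes with R + S > 4 gives 25/12.
E[R | R + S > 4] = (25/12) / (3/4) = 25/9.

25/9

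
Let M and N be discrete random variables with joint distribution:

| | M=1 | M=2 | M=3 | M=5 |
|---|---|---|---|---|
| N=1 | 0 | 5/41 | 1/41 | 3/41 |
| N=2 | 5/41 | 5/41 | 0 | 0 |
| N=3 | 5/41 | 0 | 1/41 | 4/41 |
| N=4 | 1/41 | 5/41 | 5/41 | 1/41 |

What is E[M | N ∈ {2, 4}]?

23/11

P(N ∈ {2, 4}) = 22/41.
Σ M·P over the event = 1·(5/41) + 1·(1/41) + 2·(5/41) + 2·(5/41) + 3·(5/41) + 5·(1/41) = 46/41.
E[M | N ∈ {2, 4}] = (46/41) / (22/41) = 23/11.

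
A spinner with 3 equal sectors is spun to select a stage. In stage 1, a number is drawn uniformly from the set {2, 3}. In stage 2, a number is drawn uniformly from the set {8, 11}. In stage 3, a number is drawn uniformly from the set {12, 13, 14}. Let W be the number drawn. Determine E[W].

25/3

E[W | stage 1] = (2+3)/2 = 5/2.
E[W | stage 2] = (8+11)/2 = 19/2.
E[W | stage 3] = (12+13+14)/3 = 13.
E[W] = (1/3)·(5/2) + (1/3)·(19/2) + (1/3)·(13) = 25/3.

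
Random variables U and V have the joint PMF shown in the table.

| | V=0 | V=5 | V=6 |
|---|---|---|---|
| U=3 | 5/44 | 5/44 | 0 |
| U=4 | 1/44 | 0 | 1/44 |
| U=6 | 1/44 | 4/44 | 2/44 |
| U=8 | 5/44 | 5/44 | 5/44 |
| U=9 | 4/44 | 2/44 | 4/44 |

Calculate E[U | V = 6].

23/3

P(V = 6) = 3/11.
Σ U·P over the event = 4·(1/44) + 6·(2/44) + 8·(5/44) + 9·(4/44) = 23/11.
E[U | V = 6] = (23/11) / (3/11) = 23/3.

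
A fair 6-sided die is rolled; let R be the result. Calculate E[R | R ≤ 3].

2

Given R ≤ 3, R is equally likely to be any of {1, 2, 3}.
E[R | R ≤ 3] = (1 + 2 + 3) / 3 = 2.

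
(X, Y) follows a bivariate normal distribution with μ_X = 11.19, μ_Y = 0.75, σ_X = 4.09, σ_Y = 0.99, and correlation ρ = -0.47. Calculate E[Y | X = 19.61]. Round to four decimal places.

-0.2079

For a bivariate normal, E[Y | X=x] = μ_Y + ρ·(σ_Y/σ_X)·(x − μ_X).
E[Y | X=19.61] = 0.75 + (-0.47)·(0.99/4.09)·(19.61 − (11.19)) = 0.75 + (-0.11377)·(8.42) = -0.2079.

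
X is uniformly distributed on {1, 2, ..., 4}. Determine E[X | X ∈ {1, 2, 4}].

P(X ∈ {1, 2, 4}) = 3/4.
Σ over the event: 1·1/4 + 2·1/4 + 4·1/4 = 7/4.
E[X | X ∈ {1, 2, 4}] = (7/4) / (3/4) = 7/3.

7/3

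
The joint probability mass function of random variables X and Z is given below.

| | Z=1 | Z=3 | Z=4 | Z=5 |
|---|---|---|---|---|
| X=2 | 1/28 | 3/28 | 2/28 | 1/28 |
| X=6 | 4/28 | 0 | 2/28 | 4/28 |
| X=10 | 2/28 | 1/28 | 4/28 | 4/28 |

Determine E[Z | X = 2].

P(X = 2) = 1/4.
Σ Z·P over the event = 1·(1/28) + 3·(3/28) + 4·(2/28) + 5·(1/28) = 23/28.
E[Z | X = 2] = (23/28) / (1/4) = 23/7.

23/7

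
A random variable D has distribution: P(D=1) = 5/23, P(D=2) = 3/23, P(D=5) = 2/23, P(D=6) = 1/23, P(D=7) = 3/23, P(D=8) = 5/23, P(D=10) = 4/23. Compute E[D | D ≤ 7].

24/7

P(D ≤ 7) = 14/23.
Σ over the event: 1·5/23 + 2·3/23 + 5·2/23 + 6·1/23 + 7·3/23 = 48/23.
E[D | D ≤ 7] = (48/23) / (14/23) = 24/7.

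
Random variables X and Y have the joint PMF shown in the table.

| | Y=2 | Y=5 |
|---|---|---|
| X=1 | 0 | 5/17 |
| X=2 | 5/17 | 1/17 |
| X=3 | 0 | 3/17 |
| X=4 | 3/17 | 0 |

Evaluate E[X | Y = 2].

P(Y = 2) = 8/17.
Σ X·P over the event = 2·(5/17) + 4·(3/17) = 22/17.
E[X | Y = 2] = (22/17) / (8/17) = 11/4.

11/4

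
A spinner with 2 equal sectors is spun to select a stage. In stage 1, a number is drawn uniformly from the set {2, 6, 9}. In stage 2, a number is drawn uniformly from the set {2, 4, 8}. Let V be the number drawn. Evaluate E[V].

31/6

E[V | stage 1] = (2+6+9)/3 = 17/3.
E[V | stage 2] = (2+4+8)/3 = 14/3.
By the law of total expectation,
E[V] = (1/2)·(17/3) + (1/2)·(14/3) = 31/6.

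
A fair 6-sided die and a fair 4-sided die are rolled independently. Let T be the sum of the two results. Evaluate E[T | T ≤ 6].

32/7

P(T ≤ 6) = 7/12.
Σ over the event: 2·1/24 + 3·1/12 + 4·1/8 + 5·1/6 + 6·1/6 = 8/3.
E[T | T ≤ 6] = (8/3) / (7/12) = 32/7.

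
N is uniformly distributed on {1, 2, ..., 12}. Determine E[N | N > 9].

11

Given N > 9, N is equally likely to be any of {10, 11, 12}.
E[N | N > 9] = (10 + 11 + 12) / 3 = 11.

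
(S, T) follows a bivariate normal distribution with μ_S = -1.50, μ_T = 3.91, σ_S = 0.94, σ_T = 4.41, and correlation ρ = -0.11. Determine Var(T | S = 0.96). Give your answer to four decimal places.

The conditional variance in a bivariate normal is σ_T²(1 − ρ²), independent of x.
Var(T | S=0.96) = (4.41)²·(1 − (-0.11)²) = 19.4481·0.9879 = 19.2128.

19.2128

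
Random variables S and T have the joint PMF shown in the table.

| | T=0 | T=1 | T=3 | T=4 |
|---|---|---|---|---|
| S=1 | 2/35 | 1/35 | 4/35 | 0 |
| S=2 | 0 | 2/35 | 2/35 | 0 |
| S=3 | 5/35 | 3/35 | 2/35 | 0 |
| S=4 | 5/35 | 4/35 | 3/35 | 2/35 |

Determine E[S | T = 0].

P(T = 0) = 12/35.
Σ S·P over the event = 1·(2/35) + 3·(5/35) + 4·(5/35) = 37/35.
E[S | T = 0] = (37/35) / (12/35) = 37/12.

37/12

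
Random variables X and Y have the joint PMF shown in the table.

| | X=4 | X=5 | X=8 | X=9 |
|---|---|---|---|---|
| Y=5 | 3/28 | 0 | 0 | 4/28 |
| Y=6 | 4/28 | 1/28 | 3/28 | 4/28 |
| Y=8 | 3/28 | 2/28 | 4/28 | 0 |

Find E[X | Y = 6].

27/4

P(Y = 6) = 3/7.
Σ X·P over the event = 4·(4/28) + 5·(1/28) + 8·(3/28) + 9·(4/28) = 81/28.
E[X | Y = 6] = (81/28) / (3/7) = 27/4.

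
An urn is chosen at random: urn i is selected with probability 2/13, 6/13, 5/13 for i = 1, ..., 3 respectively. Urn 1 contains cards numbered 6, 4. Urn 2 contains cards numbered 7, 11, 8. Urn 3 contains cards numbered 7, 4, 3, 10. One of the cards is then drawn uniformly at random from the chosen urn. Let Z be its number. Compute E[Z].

E[Z | urn 1] = (6+4)/2 = 5.
E[Z | urn 2] = (7+11+8)/3 = 26/3.
E[Z | urn 3] = (7+4+3+10)/4 = 6.
E[Z] = (2/13)·(5) + (6/13)·(26/3) + (5/13)·(6) = 92/13.

92/13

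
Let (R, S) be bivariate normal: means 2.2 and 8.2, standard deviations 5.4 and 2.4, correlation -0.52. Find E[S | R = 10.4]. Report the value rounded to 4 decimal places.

6.3049

E[S | R=x] = μ_S + ρ(σ_S/σ_R)(x − μ_R) for jointly normal variables.
E[S | R=10.4] = 8.2 + (-0.52)·(2.4/5.4)·(10.4 − (2.2)) = 8.2 + (-0.23111)·(8.2) = 6.3049.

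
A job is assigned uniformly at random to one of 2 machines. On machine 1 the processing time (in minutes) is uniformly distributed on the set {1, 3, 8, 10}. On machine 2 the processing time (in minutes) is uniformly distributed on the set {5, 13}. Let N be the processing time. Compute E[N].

E[N | machine 1] = (1+3+8+10)/4 = 11/2.
E[N | machine 2] = (5+13)/2 = 9.
E[N] = (1/2)·(11/2) + (1/2)·(9) = 29/4.

29/4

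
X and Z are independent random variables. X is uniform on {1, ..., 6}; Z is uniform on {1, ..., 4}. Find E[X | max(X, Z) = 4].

Outcomes with max(X, Z) = 4: (1,4), (2,4), (3,4), (4,1), (4,2), (4,3), (4,4), each with probability 1/24.
E[X | max(X, Z) = 4] = (1 + 2 + 3 + 4 + 4 + 4 + 4) / 7 = 22/7.

22/7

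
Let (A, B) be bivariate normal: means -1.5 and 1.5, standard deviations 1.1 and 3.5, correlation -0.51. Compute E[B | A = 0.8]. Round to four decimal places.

-2.2323

The regression of B on A has slope ρ·σ_B/σ_A and passes through (μ_A, μ_B).
E[B | A=0.8] = 1.5 + (-0.51)·(3.5/1.1)·(0.8 − (-1.5)) = 1.5 + (-1.62273)·(2.3) = -2.2323.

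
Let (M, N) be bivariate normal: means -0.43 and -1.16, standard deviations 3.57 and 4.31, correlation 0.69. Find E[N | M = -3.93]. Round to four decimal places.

E[N | M=x] = μ_N + ρ(σ_N/σ_M)(x − μ_M) for jointly normal variables.
E[N | M=-3.93] = -1.16 + (0.69)·(4.31/3.57)·(-3.93 − (-0.43)) = -1.16 + (0.83303)·(-3.5) = -4.0756.

-4.0756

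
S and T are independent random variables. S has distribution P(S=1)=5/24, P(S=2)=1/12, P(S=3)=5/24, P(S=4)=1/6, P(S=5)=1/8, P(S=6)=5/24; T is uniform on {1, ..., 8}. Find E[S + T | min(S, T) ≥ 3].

P(min(S, T) ≥ 3) = 17/32.
Summing (S+T)·P(x,y) over outcomes with min(S, T) ≥ 3 gives 339/64.
E[S + T | min(S, T) ≥ 3] = (339/64) / (17/32) = 339/34.

339/34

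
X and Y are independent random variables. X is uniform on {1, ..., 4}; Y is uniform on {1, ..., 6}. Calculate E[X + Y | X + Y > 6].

8

Outcomes with X + Y > 6: (1,6), (2,5), (2,6), (3,4), (3,5), (3,6), (4,3), (4,4), (4,5), (4,6), each with probability 1/24.
E[X + Y | X + Y > 6] = (7 + 7 + 8 + 7 + 8 + 9 + 7 + 8 + 9 + 10) / 10 = 8.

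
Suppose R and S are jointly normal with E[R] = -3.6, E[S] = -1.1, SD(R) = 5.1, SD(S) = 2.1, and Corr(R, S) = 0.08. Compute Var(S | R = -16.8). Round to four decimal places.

4.3818

The conditional variance in a bivariate normal is σ_S²(1 − ρ²), independent of x.
Var(S | R=-16.8) = (2.1)²·(1 − (0.08)²) = 4.41·0.9936 = 4.3818.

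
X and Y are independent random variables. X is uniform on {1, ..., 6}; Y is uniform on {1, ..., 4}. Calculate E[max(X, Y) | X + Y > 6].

51/10

Outcomes with X + Y > 6: (3,4), (4,3), (4,4), (5,2), (5,3), (5,4), (6,1), (6,2), (6,3), (6,4), each with probability 1/24.
E[max(X, Y) | X + Y > 6] = (4 + 4 + 4 + 5 + 5 + 5 + 6 + 6 + 6 + 6) / 10 = 51/10.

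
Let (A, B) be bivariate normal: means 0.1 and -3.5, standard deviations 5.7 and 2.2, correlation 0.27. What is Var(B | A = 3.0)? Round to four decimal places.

The conditional variance in a bivariate normal is σ_B²(1 − ρ²), independent of x.
Var(B | A=3.0) = (2.2)²·(1 − (0.27)²) = 4.84·0.9271 = 4.4872.

4.4872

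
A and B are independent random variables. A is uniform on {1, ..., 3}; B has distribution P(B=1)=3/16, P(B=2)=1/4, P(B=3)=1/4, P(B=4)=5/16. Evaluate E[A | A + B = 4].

21/11

P(A + B = 4) = 11/48.
Summing A·P(x,y) over outcomes with A + B = 4 gives 7/16.
E[A | A + B = 4] = (7/16) / (11/48) = 21/11.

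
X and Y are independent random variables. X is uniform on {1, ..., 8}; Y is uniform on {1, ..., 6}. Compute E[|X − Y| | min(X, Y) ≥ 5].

5/4

Outcomes with min(X, Y) ≥ 5: (5,5), (5,6), (6,5), (6,6), (7,5), (7,6), (8,5), (8,6), each with probability 1/48.
E[|X − Y| | min(X, Y) ≥ 5] = (0 + 1 + 1 + 0 + 2 + 1 + 3 + 2) / 8 = 5/4.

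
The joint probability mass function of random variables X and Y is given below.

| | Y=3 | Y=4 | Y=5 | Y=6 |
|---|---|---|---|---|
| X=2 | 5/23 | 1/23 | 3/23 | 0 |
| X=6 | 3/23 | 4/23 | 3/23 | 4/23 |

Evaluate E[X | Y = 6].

6

P(Y = 6) = 4/23.
Summing X·P(X=x,Y=y) over the conditioning event gives 24/23.
E[X | Y = 6] = (24/23) / (4/23) = 6.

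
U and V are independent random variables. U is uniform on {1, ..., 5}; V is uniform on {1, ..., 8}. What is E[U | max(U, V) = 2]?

P(max(U, V) = 2) = 3/40.
Summing U·P(x,y) over outcomes with max(U, V) = 2 gives 1/8.
E[U | max(U, V) = 2] = (1/8) / (3/40) = 5/3.

5/3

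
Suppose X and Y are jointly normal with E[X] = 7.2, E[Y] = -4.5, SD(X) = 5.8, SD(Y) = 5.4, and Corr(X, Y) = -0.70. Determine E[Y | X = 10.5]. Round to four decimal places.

E[Y | X=x] = μ_Y + ρ(σ_Y/σ_X)(x − μ_X) for jointly normal variables.
E[Y | X=10.5] = -4.5 + (-0.70)·(5.4/5.8)·(10.5 − (7.2)) = -4.5 + (-0.65172)·(3.3) = -6.6507.

-6.6507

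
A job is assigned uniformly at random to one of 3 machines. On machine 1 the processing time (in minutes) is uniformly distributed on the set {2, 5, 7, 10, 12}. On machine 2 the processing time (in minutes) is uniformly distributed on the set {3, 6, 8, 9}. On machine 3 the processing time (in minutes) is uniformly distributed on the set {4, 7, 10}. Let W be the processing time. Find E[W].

E[W | machine 1] = (2+5+7+10+12)/5 = 36/5.
E[W | machine 2] = (3+6+8+9)/4 = 13/2.
E[W | machine 3] = (4+7+10)/3 = 7.
By the law of total expectation,
E[W] = (1/3)·(36/5) + (1/3)·(13/2) + (1/3)·(7) = 69/10.

69/10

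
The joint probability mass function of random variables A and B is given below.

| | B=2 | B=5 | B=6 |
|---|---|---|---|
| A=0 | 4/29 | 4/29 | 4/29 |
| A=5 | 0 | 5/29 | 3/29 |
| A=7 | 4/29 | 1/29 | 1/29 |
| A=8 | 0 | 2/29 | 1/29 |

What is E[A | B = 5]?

P(B = 5) = 12/29.
Summing A·P(A=x,B=y) over the conditioning event gives 48/29.
E[A | B = 5] = (48/29) / (12/29) = 4.

4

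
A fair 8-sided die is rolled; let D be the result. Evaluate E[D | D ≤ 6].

7/2

Given D ≤ 6, D is equally likely to be any of {1, 2, 3, 4, 5, 6}.
E[D | D ≤ 6] = (1 + 2 + 3 + 4 + 5 + 6) / 6 = 7/2.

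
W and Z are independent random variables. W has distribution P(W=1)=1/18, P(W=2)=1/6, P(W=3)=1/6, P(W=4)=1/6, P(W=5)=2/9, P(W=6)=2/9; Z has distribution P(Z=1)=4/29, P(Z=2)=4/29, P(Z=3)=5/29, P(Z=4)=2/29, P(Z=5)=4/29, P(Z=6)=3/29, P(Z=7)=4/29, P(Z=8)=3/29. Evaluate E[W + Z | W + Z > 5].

3961/432

P(W + Z > 5) = 24/29.
Summing (W+Z)·P(x,y) over outcomes with W + Z > 5 gives 3961/522.
E[W + Z | W + Z > 5] = (3961/522) / (24/29) = 3961/432.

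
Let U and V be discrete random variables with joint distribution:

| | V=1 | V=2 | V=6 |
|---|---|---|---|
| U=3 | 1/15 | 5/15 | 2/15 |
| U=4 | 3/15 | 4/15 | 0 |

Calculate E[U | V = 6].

3

P(V = 6) = 2/15.
Σ U·P over the event = 3·(2/15) = 2/5.
E[U | V = 6] = (2/5) / (2/15) = 3.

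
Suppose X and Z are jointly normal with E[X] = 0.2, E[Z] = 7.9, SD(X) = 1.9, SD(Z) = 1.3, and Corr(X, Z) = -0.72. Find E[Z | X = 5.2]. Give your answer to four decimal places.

5.4368

For a bivariate normal, E[Z | X=x] = μ_Z + ρ·(σ_Z/σ_X)·(x − μ_X).
E[Z | X=5.2] = 7.9 + (-0.72)·(1.3/1.9)·(5.2 − (0.2)) = 7.9 + (-0.492632)·(5) = 5.4368.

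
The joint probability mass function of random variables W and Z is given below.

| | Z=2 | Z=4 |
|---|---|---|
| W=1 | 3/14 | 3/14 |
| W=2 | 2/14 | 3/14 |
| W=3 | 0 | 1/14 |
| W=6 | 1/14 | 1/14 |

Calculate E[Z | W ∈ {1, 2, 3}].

19/6

P(W ∈ {1, 2, 3}) = 6/7.
Summing Z·P(W=x,Z=y) over the conditioning event gives 19/7.
E[Z | W ∈ {1, 2, 3}] = (19/7) / (6/7) = 19/6.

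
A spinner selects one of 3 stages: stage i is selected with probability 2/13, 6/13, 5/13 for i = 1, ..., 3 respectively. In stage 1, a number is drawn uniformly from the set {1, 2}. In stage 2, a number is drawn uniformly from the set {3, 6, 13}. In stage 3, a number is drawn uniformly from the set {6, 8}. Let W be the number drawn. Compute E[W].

E[W | stage 1] = (1+2)/2 = 3/2.
E[W | stage 2] = (3+6+13)/3 = 22/3.
E[W | stage 3] = (6+8)/2 = 7.
E[W] = (2/13)·(3/2) + (6/13)·(22/3) + (5/13)·(7) = 82/13.

82/13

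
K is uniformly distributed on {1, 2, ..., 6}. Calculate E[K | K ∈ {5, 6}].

P(K ∈ {5, 6}) = 1/3.
Σ over the event: 5·1/6 + 6·1/6 = 11/6.
E[K | K ∈ {5, 6}] = (11/6) / (1/3) = 11/2.

11/2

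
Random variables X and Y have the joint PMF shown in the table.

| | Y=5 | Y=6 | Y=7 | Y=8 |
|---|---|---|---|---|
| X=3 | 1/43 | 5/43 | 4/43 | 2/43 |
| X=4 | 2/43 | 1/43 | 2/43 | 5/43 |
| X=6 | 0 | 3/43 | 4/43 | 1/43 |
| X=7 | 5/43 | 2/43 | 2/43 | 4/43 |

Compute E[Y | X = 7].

P(X = 7) = 13/43.
Summing Y·P(X=x,Y=y) over the conditioning event gives 83/43.
E[Y | X = 7] = (83/43) / (13/43) = 83/13.

83/13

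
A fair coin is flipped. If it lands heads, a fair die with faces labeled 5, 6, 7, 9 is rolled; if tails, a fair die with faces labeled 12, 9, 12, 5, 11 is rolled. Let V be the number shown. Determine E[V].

E[V | heads] = (5+6+7+9)/4 = 27/4.
E[V | tails] = (12+9+12+5+11)/5 = 49/5.
E[V] = (1/2)·(27/4) + (1/2)·(49/5) = 331/40.

331/40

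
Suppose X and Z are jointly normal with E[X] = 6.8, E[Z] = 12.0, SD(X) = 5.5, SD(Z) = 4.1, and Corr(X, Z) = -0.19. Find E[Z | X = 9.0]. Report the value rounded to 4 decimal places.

11.6884

The regression of Z on X has slope ρ·σ_Z/σ_X and passes through (μ_X, μ_Z).
E[Z | X=9.0] = 12.0 + (-0.19)·(4.1/5.5)·(9.0 − (6.8)) = 12.0 + (-0.14164)·(2.2) = 11.6884.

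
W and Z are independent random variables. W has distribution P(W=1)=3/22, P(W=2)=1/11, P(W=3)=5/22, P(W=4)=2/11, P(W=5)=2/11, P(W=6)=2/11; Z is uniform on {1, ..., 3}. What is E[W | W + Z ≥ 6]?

P(W + Z ≥ 6) = 37/66.
Summing W·P(x,y) over outcomes with W + Z ≥ 6 gives 179/66.
E[W | W + Z ≥ 6] = (179/66) / (37/66) = 179/37.

179/37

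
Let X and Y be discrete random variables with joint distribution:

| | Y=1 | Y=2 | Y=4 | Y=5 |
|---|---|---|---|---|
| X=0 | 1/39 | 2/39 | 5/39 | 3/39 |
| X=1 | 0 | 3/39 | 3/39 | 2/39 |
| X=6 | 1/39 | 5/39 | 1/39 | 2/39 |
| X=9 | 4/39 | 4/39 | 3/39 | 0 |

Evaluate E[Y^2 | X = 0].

164/11

P(X = 0) = 11/39.
Summing Y^2·P(X=x,Y=y) over the conditioning event gives 164/39.
E[Y^2 | X = 0] = (164/39) / (11/39) = 164/11.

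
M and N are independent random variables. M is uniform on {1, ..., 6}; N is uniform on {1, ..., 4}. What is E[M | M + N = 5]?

Outcomes with M + N = 5: (1,4), (2,3), (3,2), (4,1), each with probability 1/24.
E[M | M + N = 5] = (1 + 2 + 3 + 4) / 4 = 5/2.

5/2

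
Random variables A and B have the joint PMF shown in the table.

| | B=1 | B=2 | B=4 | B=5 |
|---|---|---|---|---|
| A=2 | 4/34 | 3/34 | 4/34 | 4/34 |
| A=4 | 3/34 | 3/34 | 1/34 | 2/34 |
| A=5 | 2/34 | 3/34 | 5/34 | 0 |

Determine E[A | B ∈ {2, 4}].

P(B ∈ {2, 4}) = 19/34.
Σ A·P over the event = 2·(3/34) + 2·(4/34) + 4·(3/34) + 4·(1/34) + 5·(3/34) + 5·(5/34) = 35/17.
E[A | B ∈ {2, 4}] = (35/17) / (19/34) = 70/19.

70/19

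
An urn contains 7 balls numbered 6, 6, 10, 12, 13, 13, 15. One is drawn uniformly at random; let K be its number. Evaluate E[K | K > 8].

P(K > 8) = 5/7.
Σ over the event: 10·1/7 + 12·1/7 + 13·2/7 + 15·1/7 = 9.
E[K | K > 8] = (9) / (5/7) = 63/5.

63/5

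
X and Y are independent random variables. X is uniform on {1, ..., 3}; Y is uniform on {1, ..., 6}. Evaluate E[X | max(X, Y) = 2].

5/3

Outcomes with max(X, Y) = 2: (1,2), (2,1), (2,2), each with probability 1/18.
E[X | max(X, Y) = 2] = (1 + 2 + 2) / 3 = 5/3.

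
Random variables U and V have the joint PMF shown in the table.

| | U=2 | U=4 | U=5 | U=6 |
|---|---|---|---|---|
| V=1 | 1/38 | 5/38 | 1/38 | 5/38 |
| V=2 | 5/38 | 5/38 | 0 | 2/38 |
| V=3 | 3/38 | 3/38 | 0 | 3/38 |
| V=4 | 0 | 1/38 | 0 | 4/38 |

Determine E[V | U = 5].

P(U = 5) = 1/38.
Summing V·P(U=x,V=y) over the conditioning event gives 1/38.
E[V | U = 5] = (1/38) / (1/38) = 1.

1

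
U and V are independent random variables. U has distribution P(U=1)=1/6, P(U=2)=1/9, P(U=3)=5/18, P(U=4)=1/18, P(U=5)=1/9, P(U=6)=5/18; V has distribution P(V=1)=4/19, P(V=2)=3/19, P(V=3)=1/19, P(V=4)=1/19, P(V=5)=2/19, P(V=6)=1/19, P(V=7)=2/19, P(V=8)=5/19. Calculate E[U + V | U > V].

813/124

P(U > V) = 62/171.
Summing (U+V)·P(x,y) over outcomes with U > V gives 271/114.
E[U + V | U > V] = (271/114) / (62/171) = 813/124.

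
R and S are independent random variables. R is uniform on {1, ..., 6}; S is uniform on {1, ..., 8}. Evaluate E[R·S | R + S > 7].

P(R + S > 7) = 9/16.
Summing RS·P(x,y) over outcomes with R + S > 7 gives 105/8.
E[R·S | R + S > 7] = (105/8) / (9/16) = 70/3.

70/3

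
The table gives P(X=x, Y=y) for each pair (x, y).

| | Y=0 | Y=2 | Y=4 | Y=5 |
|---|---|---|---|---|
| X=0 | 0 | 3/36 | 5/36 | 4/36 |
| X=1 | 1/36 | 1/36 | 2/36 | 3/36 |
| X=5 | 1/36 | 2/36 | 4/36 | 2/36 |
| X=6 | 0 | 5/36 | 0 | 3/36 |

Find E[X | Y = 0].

3

P(Y = 0) = 1/18.
Summing X·P(X=x,Y=y) over the conditioning event gives 1/6.
E[X | Y = 0] = (1/6) / (1/18) = 3.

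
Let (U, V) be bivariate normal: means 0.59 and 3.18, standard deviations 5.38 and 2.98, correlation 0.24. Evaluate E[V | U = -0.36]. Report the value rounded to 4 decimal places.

3.0537

The regression of V on U has slope ρ·σ_V/σ_U and passes through (μ_U, μ_V).
E[V | U=-0.36] = 3.18 + (0.24)·(2.98/5.38)·(-0.36 − (0.59)) = 3.18 + (0.13294)·(-0.95) = 3.0537.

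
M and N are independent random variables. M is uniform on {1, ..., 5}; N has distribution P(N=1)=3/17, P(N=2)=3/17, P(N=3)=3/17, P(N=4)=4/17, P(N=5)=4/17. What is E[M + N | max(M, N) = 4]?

158/25

P(max(M, N) = 4) = 5/17.
Summing (M+N)·P(x,y) over outcomes with max(M, N) = 4 gives 158/85.
E[M + N | max(M, N) = 4] = (158/85) / (5/17) = 158/25.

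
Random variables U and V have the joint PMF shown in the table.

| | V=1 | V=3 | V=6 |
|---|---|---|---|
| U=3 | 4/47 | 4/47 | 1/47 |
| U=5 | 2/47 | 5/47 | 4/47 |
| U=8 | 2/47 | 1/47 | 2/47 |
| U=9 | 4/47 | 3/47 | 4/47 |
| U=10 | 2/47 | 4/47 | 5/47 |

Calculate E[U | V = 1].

P(V = 1) = 14/47.
Σ U·P over the event = 3·(4/47) + 5·(2/47) + 8·(2/47) + 9·(4/47) + 10·(2/47) = 2.
E[U | V = 1] = (2) / (14/47) = 47/7.

47/7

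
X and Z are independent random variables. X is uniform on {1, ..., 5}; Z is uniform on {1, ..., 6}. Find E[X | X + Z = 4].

2

P(X + Z = 4) = 1/10.
Summing X·P(x,y) over outcomes with X + Z = 4 gives 1/5.
E[X | X + Z = 4] = (1/5) / (1/10) = 2.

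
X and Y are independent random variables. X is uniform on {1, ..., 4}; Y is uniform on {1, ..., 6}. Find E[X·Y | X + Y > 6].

29/2

Outcomes with X + Y > 6: (1,6), (2,5), (2,6), (3,4), (3,5), (3,6), (4,3), (4,4), (4,5), (4,6), each with probability 1/24.
E[X·Y | X + Y > 6] = (6 + 10 + 12 + 12 + 15 + 18 + 12 + 16 + 20 + 24) / 10 = 29/2.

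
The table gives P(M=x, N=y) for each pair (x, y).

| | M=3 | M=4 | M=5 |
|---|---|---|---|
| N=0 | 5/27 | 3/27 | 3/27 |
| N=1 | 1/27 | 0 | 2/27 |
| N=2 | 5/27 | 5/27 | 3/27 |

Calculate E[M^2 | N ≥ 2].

P(N ≥ 2) = 13/27.
Summing M^2·P(M=x,N=y) over the conditioning event gives 200/27.
E[M^2 | N ≥ 2] = (200/27) / (13/27) = 200/13.

200/13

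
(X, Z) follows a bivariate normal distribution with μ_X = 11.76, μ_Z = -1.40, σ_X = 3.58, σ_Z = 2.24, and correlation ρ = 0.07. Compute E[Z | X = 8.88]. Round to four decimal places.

-1.5261

For a bivariate normal, E[Z | X=x] = μ_Z + ρ·(σ_Z/σ_X)·(x − μ_X).
E[Z | X=8.88] = -1.40 + (0.07)·(2.24/3.58)·(8.88 − (11.76)) = -1.40 + (0.043799)·(-2.88) = -1.5261.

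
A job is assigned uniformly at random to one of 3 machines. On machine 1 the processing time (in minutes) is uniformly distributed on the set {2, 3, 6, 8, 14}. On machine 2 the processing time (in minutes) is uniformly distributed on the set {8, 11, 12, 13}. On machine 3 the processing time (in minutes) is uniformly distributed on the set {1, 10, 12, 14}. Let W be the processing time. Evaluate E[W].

E[W | machine 1] = (2+3+6+8+14)/5 = 33/5.
E[W | machine 2] = (8+11+12+13)/4 = 11.
E[W | machine 3] = (1+10+12+14)/4 = 37/4.
By the law of total expectation,
E[W] = (1/3)·(33/5) + (1/3)·(11) + (1/3)·(37/4) = 179/20.

179/20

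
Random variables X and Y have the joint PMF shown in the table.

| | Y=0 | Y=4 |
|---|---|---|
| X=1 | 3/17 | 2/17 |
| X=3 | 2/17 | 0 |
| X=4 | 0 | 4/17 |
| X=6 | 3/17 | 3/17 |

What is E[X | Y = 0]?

P(Y = 0) = 8/17.
Σ X·P over the event = 1·(3/17) + 3·(2/17) + 6·(3/17) = 27/17.
E[X | Y = 0] = (27/17) / (8/17) = 27/8.

27/8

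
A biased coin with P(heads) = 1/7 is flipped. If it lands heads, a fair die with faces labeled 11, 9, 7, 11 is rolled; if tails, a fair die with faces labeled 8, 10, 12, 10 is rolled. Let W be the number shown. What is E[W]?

E[W | heads] = (11+9+7+11)/4 = 19/2.
E[W | tails] = (8+10+12+10)/4 = 10.
By the law of total expectation,
E[W] = (1/7)·(19/2) + (6/7)·(10) = 139/14.

139/14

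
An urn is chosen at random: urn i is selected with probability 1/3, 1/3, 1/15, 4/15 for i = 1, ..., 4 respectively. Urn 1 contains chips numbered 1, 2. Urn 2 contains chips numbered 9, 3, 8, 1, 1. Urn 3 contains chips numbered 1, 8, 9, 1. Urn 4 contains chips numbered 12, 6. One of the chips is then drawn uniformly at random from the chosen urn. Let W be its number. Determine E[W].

281/60

E[W | urn 1] = (1+2)/2 = 3/2.
E[W | urn 2] = (9+3+8+1+1)/5 = 22/5.
E[W | urn 3] = (1+8+9+1)/4 = 19/4.
E[W | urn 4] = (12+6)/2 = 9.
By the law of total expectation,
E[W] = (1/3)·(3/2) + (1/3)·(22/5) + (1/15)·(19/4) + (4/15)·(9) = 281/60.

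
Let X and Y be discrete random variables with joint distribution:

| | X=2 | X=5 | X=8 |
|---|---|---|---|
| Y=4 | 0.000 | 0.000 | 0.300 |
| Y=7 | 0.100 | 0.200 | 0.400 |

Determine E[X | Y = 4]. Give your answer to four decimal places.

P(Y = 4) = 0.300.
Σ X·P over the event = 8·(0.300) = 2.400.
E[X | Y = 4] = (2.400) / (0.300) = 8.0000.

8.0000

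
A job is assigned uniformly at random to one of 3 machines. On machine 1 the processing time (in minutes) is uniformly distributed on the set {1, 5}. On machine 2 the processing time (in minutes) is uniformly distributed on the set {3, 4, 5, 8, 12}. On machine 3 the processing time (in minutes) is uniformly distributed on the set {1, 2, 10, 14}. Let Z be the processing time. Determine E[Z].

E[Z | machine 1] = (1+5)/2 = 3.
E[Z | machine 2] = (3+4+5+8+12)/5 = 32/5.
E[Z | machine 3] = (1+2+10+14)/4 = 27/4.
E[Z] = (1/3)·(3) + (1/3)·(32/5) + (1/3)·(27/4) = 323/60.

323/60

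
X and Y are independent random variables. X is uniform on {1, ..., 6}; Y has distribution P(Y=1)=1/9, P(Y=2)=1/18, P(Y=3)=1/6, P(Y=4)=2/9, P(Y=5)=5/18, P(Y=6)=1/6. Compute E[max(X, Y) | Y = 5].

P(Y = 5) = 5/18.
Summing max(X,Y)·P(x,y) over outcomes with Y = 5 gives 155/108.
E[max(X, Y) | Y = 5] = (155/108) / (5/18) = 31/6.

31/6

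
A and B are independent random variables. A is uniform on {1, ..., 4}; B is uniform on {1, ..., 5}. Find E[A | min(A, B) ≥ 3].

7/2

Outcomes with min(A, B) ≥ 3: (3,3), (3,4), (3,5), (4,3), (4,4), (4,5), each with probability 1/20.
E[A | min(A, B) ≥ 3] = (3 + 3 + 3 + 4 + 4 + 4) / 6 = 7/2.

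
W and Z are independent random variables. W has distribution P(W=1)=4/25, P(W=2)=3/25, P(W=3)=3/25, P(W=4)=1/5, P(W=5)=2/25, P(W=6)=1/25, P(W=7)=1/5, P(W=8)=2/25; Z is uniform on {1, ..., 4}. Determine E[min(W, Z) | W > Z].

71/32

P(W > Z) = 16/25.
Summing min(W,Z)·P(x,y) over outcomes with W > Z gives 71/50.
E[min(W, Z) | W > Z] = (71/50) / (16/25) = 71/32.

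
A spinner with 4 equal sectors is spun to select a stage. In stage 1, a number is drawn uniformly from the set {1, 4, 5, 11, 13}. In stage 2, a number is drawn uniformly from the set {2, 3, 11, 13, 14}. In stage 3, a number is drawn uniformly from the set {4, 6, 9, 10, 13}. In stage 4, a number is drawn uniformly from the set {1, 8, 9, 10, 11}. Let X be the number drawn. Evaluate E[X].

79/10

E[X | stage 1] = (1+4+5+11+13)/5 = 34/5.
E[X | stage 2] = (2+3+11+13+14)/5 = 43/5.
E[X | stage 3] = (4+6+9+10+13)/5 = 42/5.
E[X | stage 4] = (1+8+9+10+11)/5 = 39/5.
By the law of total expectation,
E[X] = (1/4)·(34/5) + (1/4)·(43/5) + (1/4)·(42/5) + (1/4)·(39/5) = 79/10.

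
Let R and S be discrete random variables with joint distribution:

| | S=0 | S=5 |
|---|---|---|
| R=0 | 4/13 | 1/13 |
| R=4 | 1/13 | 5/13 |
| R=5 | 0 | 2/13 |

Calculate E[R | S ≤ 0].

P(S ≤ 0) = 5/13.
Σ R·P over the event = 0·(4/13) + 4·(1/13) = 4/13.
E[R | S ≤ 0] = (4/13) / (5/13) = 4/5.

4/5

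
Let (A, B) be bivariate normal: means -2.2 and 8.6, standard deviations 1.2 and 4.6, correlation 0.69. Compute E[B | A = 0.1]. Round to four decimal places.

For a bivariate normal, E[B | A=x] = μ_B + ρ·(σ_B/σ_A)·(x − μ_A).
E[B | A=0.1] = 8.6 + (0.69)·(4.6/1.2)·(0.1 − (-2.2)) = 8.6 + (2.645)·(2.3) = 14.6835.

14.6835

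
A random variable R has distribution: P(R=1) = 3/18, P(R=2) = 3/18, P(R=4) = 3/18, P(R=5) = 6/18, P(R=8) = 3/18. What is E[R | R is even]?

P(R is even) = 1/2.
Σ over the event: 2·1/6 + 4·1/6 + 8·1/6 = 7/3.
E[R | R is even] = (7/3) / (1/2) = 14/3.

14/3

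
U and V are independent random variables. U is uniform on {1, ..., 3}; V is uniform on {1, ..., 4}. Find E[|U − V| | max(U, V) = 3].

P(max(U, V) = 3) = 5/12.
Summing |U−V|·P(x,y) over outcomes with max(U, V) = 3 gives 1/2.
E[|U − V| | max(U, V) = 3] = (1/2) / (5/12) = 6/5.

6/5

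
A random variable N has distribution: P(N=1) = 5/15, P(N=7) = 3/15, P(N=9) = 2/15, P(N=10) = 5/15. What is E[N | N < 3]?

1

P(N < 3) = 1/3.
Σ over the event: 1·1/3 = 1/3.
E[N | N < 3] = (1/3) / (1/3) = 1.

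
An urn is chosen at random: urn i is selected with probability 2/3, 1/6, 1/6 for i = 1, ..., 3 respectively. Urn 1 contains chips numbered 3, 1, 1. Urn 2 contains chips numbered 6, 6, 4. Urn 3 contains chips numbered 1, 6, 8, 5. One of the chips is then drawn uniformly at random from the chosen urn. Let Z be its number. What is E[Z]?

17/6

E[Z | urn 1] = (3+1+1)/3 = 5/3.
E[Z | urn 2] = (6+6+4)/3 = 16/3.
E[Z | urn 3] = (1+6+8+5)/4 = 5.
By the law of total expectation,
E[Z] = (2/3)·(5/3) + (1/6)·(16/3) + (1/6)·(5) = 17/6.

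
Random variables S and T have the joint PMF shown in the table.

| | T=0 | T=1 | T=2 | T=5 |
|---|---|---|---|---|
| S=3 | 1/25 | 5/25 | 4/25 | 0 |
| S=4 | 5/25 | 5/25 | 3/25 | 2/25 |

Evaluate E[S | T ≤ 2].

P(T ≤ 2) = 23/25.
Σ S·P over the event = 3·(1/25) + 3·(5/25) + 3·(4/25) + 4·(5/25) + 4·(5/25) + 4·(3/25) = 82/25.
E[S | T ≤ 2] = (82/25) / (23/25) = 82/23.

82/23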